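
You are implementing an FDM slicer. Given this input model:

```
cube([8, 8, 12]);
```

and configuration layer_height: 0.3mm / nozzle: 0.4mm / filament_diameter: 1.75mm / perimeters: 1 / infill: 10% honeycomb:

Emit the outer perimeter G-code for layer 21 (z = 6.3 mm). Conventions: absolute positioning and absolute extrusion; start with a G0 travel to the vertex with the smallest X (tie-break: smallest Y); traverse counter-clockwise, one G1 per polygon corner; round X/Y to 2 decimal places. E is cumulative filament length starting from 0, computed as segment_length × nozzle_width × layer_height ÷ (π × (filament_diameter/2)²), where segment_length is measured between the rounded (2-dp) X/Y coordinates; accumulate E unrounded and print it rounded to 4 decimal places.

G0 X0.00 Y0.00 Z6.30
G1 X8.00 Y0.00 E0.3991
G1 X8.00 Y8.00 E0.7982
G1 X0.00 Y8.00 E1.1974
G1 X0.00 Y0.00 E1.5965

At z = 6.3 mm: the 8×8 cube contributes its full rectangle. The outline is a single polygon with 4 vertices. Extrusion per mm of travel: 0.4 × 0.3 / (π × 0.875²) = 0.049890. Accumulating E over each segment gives final E = 1.5965.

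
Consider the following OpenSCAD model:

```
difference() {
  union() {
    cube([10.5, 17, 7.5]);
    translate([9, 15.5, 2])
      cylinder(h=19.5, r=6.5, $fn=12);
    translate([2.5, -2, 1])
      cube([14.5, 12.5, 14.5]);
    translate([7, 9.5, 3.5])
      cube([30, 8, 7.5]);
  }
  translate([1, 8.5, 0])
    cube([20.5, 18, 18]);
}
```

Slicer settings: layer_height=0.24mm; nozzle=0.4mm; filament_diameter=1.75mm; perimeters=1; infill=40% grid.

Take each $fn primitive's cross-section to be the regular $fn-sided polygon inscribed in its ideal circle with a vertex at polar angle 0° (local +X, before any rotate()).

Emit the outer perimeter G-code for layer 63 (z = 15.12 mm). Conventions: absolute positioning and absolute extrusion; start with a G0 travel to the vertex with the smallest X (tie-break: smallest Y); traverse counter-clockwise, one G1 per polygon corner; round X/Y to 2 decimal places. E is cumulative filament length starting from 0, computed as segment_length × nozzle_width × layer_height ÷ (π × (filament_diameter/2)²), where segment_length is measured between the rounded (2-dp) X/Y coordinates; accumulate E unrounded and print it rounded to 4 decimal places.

G0 X2.50 Y-2.00 Z15.12
G1 X17.00 Y-2.00 E0.5787
G1 X17.00 Y8.50 E0.9978
G1 X2.50 Y8.50 E1.5765
G1 X2.50 Y-2.00 E1.9956

At z = 15.12 mm: the cube is not intersected at this z (z outside [0, 7.5]); the r=6.5 cylinder at (9, 15.5) gives a regular 12-gon of circumradius 6.5 (constant along its height); the 14.5×12.5 cube at (2.5, -2) contributes its full rectangle; the cube at (7, 9.5) does not reach this height (z outside [3.5, 11]); Merging all regions: the regions partially overlap (shared area 7.32 mm²), so overlapping operands fuse into one piece — 1 connected region; the cube at (1, 8.5) is present — its section is the full 20.5×18 rectangle; Subtracting the remaining from the first: starting from the result so far, the 20.5×18 cube at (1, 8.5) partially overlaps it — only the 148.43 mm² overlap (of its 369.00 mm²) is removed, clipping the outline — 1 connected region. The outline is a single polygon with 4 vertices. Extrusion per mm of travel: 0.4 × 0.24 / (π × 0.875²) = 0.039912. Accumulating E over each segment gives final E = 1.9956.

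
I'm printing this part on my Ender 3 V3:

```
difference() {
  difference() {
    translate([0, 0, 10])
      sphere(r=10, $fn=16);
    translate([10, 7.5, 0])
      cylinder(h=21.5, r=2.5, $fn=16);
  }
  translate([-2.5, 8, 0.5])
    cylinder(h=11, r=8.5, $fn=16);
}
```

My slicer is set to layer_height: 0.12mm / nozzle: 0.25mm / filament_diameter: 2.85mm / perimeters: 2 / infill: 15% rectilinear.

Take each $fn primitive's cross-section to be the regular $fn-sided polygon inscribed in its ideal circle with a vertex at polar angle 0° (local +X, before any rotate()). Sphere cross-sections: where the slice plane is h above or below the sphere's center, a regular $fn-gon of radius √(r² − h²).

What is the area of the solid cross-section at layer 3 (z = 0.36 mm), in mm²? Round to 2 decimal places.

At z = 0.36 mm: the sphere: section is a regular 16-gon, circumradius = √(r²−h²) = √(10²−9.64²) = 2.659 (area = (16/2)·2.659²·sin(360°/16) = 21.65 mm²); the cylinder at (10, 7.5): section is a regular 16-gon, circumradius r=2.5 (area = (16/2)·2.500²·sin(360°/16) = 19.13 mm²); After the difference (first − rest): starting from the r=10 sphere (21.65 mm²), the r=2.5 cylinder at (10, 7.5) misses the remaining region (no effect) — area = 21.65 mm²; the cylinder at (-2.5, 8) is not intersected at this z (z outside [0.5, 11.5]); Taking the first minus the rest: none of the subtracted shapes is present at this height, so that combined region is unchanged — area = 21.65 mm². Overall, the cross-section is a single solid region. Net area = 21.65 mm².

21.65 mm²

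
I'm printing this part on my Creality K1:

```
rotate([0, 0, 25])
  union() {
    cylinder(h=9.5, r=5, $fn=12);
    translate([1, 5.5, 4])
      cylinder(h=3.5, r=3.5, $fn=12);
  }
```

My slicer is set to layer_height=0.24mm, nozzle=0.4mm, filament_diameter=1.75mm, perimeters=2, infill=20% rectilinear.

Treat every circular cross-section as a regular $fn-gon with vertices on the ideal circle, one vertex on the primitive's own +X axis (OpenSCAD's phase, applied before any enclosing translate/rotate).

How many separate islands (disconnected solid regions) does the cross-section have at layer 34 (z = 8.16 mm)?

At z = 8.16 mm: the r=5 cylinder contributes a regular 12-gon of circumradius 5; the cylinder at (1, 5.5) is not intersected at this z (z outside [4, 7.5]); Taking the union: only the r=5 cylinder is present, so the union is just that shape — 1 connected region; (rotated 25° about Z; rotation is an isometry so areas/perimeters/island counts are preserved). Overall, the cross-section is a single solid region. Island count = 1.

1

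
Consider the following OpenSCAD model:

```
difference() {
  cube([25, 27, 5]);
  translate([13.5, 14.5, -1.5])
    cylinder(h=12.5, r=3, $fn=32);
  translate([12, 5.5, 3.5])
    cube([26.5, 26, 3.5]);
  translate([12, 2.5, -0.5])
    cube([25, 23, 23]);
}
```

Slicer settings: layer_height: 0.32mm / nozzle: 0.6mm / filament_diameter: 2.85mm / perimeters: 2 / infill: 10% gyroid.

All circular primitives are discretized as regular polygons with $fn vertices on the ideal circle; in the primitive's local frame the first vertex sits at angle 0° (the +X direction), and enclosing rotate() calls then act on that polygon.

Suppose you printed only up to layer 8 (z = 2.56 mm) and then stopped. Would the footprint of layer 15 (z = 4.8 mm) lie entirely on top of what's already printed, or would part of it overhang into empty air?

entirely on top

Compare the two slices. At z = 2.56: the cube (footprint 25×27) is included at this height (area 675.00 mm²); the r=3 cylinder at (13.5, 14.5) contributes a regular 32-gon of circumradius 3 (area = (32/2)·3.000²·sin(360°/32) = 28.09 mm²); the cube at (12, 5.5) does not reach this height (z outside [3.5, 7]); the cube at (12, 2.5) (footprint 25×23) is included at this height (area 575.00 mm²); After the difference (first − rest): starting from the 25×27 cube (675.00 mm²), the r=3 cylinder at (13.5, 14.5) lies wholly inside it (removes its full 28.09 mm² and its 18.82 mm outline becomes a hole wall); the 25×23 cube at (12, 2.5) partially overlaps it — only the 276.38 mm² overlap (of its 575.00 mm²) is removed, clipping the outline — area = 370.53 mm². At z = 4.8: the 25×27 cube contributes its full rectangle (area 675.00 mm²); the cylinder at (13.5, 14.5): section is a regular 32-gon, circumradius r=3 (area = (32/2)·3.000²·sin(360°/32) = 28.09 mm²); the cube at (12, 5.5) is present — its section is the full 26.5×26 rectangle (area 689.00 mm²); the cube at (12, 2.5) is present — its section is the full 25×23 rectangle (area 575.00 mm²); After the difference (first − rest): starting from the 25×27 cube (675.00 mm²), the r=3 cylinder at (13.5, 14.5) lies wholly inside it (removes its full 28.09 mm² and its 18.82 mm outline becomes a hole wall); the 26.5×26 cube at (12, 5.5) partially overlaps it — only the 256.88 mm² overlap (of its 689.00 mm²) is removed, clipping the outline; the 25×23 cube at (12, 2.5) partially overlaps it — only the 39.00 mm² overlap (of its 575.00 mm²) is removed, clipping the outline — area = 351.03 mm². Checking containment: the cross-section at z = 4.8 is a subset of the cross-section at z = 2.56.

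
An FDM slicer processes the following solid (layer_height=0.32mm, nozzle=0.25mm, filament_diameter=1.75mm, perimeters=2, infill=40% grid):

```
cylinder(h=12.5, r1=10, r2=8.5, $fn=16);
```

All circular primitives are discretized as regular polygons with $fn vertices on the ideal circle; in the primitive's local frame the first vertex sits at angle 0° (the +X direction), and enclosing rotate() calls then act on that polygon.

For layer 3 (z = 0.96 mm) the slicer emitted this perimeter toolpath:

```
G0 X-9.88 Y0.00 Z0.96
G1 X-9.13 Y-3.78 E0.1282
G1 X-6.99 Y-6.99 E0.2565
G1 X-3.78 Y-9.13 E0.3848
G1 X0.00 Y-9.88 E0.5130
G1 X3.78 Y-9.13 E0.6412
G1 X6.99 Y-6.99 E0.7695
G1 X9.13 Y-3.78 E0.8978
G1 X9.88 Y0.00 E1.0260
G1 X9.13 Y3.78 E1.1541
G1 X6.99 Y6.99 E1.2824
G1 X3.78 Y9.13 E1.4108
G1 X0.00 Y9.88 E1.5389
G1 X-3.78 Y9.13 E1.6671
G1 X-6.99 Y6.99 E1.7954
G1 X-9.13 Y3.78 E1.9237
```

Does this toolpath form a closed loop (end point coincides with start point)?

Start point (G0): (-9.88, 0.00). End point (last G1): the path does not return to the start — open.

no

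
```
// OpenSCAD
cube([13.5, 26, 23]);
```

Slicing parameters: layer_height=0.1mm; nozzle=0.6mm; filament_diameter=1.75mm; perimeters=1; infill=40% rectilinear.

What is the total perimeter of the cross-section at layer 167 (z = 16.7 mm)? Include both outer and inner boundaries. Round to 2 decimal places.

79.00 mm

At z = 16.7 mm: the cube is present — its section is the full 13.5×26 rectangle (perimeter 79.00 mm). Overall, the cross-section is a single solid region. Total boundary length (outer) = 79.00 mm.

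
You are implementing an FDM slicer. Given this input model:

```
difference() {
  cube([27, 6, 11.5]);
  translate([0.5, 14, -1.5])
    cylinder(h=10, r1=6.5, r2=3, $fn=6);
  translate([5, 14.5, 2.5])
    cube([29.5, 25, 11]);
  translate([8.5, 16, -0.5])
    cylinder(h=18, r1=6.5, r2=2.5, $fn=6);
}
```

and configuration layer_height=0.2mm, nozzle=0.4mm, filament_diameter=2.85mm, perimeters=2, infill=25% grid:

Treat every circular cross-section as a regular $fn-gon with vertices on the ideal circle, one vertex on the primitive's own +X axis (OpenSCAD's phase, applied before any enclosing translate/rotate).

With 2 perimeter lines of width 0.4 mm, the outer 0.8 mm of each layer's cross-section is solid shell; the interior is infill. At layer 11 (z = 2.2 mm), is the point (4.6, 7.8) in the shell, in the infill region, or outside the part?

At z = 2.2 mm: the cube is present — its section is the full 27×6 rectangle; the cone at (0.5, 14) contributes a regular 6-gon of circumradius 5.205 (interpolated between r1=6.5 and r2=3 at t=0.370); the cube at (5, 14.5) is absent (z outside [2.5, 13.5]); the cone at (8.5, 16) (r1=6.5→r2=2.5) has section circumradius 5.900 here — a regular 6-gon; Taking the first minus the rest: starting from the 27×6 cube, the cone at (0.5, 14) misses the remaining region (no effect); the cone at (8.5, 16) misses the remaining region (no effect) — 1 connected region. Overall, the cross-section is a single solid region. The nearest boundary edge runs (0.00, 6.00)→(27.00, 6.00); distance from the point to it = 1.80 mm. The point is not inside any of the regions above, so it lies outside the cross-section (1.80 mm from the nearest boundary).

outside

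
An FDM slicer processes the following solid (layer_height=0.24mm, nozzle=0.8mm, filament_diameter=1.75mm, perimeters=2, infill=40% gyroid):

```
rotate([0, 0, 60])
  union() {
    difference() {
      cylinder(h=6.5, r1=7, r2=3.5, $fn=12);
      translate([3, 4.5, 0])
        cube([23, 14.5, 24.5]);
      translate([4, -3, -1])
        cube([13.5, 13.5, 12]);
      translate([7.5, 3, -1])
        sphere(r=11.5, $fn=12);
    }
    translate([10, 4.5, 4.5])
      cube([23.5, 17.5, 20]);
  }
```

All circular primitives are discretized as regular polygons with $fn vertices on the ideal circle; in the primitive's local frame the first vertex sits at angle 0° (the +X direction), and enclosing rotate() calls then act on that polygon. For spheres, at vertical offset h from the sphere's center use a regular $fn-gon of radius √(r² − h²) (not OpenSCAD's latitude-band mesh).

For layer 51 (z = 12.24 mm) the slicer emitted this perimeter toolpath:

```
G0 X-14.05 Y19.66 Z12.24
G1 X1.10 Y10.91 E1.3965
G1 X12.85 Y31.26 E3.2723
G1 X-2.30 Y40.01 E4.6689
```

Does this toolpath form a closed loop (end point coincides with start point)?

Start point (G0): (-14.05, 19.66). End point (last G1): the path does not return to the start — open.

no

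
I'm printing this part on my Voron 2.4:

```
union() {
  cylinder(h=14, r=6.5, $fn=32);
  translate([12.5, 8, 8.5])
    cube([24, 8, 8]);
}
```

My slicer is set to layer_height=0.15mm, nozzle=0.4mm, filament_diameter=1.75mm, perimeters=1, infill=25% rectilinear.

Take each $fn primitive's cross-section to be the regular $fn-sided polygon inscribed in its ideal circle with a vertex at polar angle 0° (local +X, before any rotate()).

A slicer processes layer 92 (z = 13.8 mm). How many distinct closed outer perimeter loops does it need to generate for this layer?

2

At z = 13.8 mm: the r=6.5 cylinder contributes a regular 32-gon of circumradius 6.5; the cube at (12.5, 8) (footprint 24×8) is included at this height; Combining (union): the 2 present regions are separate (no shared area or edge), so areas and boundary lengths simply add and each stays a separate island — 2 connected regions. The result has 2 disconnected regions.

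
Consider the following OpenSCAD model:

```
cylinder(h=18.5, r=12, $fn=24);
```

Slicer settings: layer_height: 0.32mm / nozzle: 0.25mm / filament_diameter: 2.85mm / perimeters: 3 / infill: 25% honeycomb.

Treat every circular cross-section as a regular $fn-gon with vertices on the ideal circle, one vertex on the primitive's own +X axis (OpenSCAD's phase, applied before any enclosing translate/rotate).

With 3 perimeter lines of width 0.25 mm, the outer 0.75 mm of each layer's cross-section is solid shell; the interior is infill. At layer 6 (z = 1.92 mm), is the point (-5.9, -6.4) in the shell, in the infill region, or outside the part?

infill

At z = 1.92 mm: the cylinder: section is a regular 24-gon, circumradius r=12. Overall, the cross-section is a single solid region. The nearest boundary edge runs (-8.49, -8.49)→(-6.00, -10.39); distance from the point to it = 3.23 mm. The point is inside the cross-section and 3.23 mm from the nearest boundary — more than the 0.75 mm shell width (3 × 0.25), so it's in the infill interior.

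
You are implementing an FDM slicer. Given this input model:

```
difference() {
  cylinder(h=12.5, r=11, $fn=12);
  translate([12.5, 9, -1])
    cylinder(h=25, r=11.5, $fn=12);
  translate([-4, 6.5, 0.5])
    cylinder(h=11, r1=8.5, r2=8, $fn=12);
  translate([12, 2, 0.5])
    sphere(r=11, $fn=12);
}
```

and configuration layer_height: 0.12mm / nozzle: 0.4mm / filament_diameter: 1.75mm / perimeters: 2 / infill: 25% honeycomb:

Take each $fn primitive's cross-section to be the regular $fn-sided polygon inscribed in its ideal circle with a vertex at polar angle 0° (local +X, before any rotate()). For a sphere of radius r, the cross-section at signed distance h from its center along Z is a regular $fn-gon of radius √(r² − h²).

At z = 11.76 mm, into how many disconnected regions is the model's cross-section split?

At z = 11.76 mm: the r=11 cylinder gives a regular 12-gon of circumradius 11 (constant along its height); the cylinder at (12.5, 9): section is a regular 12-gon, circumradius r=11.5; the cone at (-4, 6.5) is not intersected at this z (z outside [0.5, 11.5]); the sphere at (12, 2) does not reach this height (|z−center|=11.260 > r=11); Subtracting the remaining from the first: starting from the r=11 cylinder, the r=11.5 cylinder at (12.5, 9) partially overlaps it — only the 71.20 mm² overlap (of its 396.75 mm²) is removed, clipping the outline — 1 connected region. The result has 1 disconnected region.

1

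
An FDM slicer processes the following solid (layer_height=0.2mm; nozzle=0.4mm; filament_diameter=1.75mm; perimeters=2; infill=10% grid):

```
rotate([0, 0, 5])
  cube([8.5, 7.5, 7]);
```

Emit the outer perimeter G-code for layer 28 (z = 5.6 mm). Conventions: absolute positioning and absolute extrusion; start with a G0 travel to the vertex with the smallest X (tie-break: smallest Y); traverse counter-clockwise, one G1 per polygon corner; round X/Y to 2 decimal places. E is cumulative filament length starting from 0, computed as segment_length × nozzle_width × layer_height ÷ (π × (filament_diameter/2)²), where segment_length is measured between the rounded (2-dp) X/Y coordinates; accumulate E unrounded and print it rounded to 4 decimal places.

At z = 5.6 mm: the 8.5×7.5 cube contributes its full rectangle; (rotated 5° about Z; rotation is an isometry so areas/perimeters/island counts are preserved). The outline is a single polygon with 4 vertices. Extrusion per mm of travel: 0.4 × 0.2 / (π × 0.875²) = 0.033260. Accumulating E over each segment gives final E = 1.0641.

G0 X-0.65 Y7.47 Z5.60
G1 X0.00 Y0.00 E0.2494
G1 X8.47 Y0.74 E0.5322
G1 X7.81 Y8.21 E0.7816
G1 X-0.65 Y7.47 E1.0641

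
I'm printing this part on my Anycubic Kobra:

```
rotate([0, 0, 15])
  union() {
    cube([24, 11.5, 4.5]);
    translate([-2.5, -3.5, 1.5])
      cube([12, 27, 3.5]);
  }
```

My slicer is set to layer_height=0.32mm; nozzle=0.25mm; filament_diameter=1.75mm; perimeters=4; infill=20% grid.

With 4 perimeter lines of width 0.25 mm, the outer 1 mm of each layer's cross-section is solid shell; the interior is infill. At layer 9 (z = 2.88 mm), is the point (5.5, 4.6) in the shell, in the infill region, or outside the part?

infill

At z = 2.88 mm: the 24×11.5 cube contributes its full rectangle; the cube at (-2.5, -3.5) is present — its section is the full 12×27 rectangle; Taking the union: the regions partially overlap (shared area 109.25 mm²), so overlapping operands fuse into one piece — 1 connected region; (rotated 15° about Z; rotation is an isometry so areas/perimeters/island counts are preserved). Overall, the cross-section is a single solid region. Undo the 15° rotation: the query point maps to (6.503, 3.020) in the un-rotated model frame. The nearest boundary edge runs (24.00, 0.00)→(9.50, 0.00); distance from the point to it = 4.25 mm. The point is inside the cross-section and 4.25 mm from the nearest boundary — more than the 1 mm shell width (4 × 0.25), so it's in the infill interior.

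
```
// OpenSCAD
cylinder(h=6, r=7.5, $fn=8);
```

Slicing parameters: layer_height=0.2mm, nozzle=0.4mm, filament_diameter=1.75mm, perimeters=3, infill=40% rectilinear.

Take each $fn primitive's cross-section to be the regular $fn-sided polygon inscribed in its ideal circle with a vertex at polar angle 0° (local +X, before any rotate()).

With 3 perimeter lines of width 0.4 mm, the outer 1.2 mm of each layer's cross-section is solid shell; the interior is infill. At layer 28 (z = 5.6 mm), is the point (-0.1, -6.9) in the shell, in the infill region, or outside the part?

shell

At z = 5.6 mm: the r=7.5 cylinder gives a regular 8-gon of circumradius 7.5 (constant along its height). Overall, the cross-section is a single solid region. The nearest boundary edge runs (-5.30, -5.30)→(-0.00, -7.50); distance from the point to it = 0.52 mm. The point is inside the cross-section, 0.52 mm from the nearest boundary — within the 1.2 mm shell band (3 × 0.4).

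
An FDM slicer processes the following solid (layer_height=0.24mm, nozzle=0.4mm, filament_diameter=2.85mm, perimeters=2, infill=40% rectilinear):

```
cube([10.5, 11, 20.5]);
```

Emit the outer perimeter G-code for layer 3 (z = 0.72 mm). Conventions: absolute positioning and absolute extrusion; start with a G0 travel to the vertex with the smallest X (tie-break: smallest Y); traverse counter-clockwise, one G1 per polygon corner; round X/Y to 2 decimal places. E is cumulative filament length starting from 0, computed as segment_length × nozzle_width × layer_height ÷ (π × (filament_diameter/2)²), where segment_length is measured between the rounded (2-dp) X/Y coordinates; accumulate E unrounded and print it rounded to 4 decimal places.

At z = 0.72 mm: the cube (footprint 10.5×11) is included at this height. The outline is a single polygon with 4 vertices. Extrusion per mm of travel: 0.4 × 0.24 / (π × 1.425²) = 0.015048. Accumulating E over each segment gives final E = 0.6471.

G0 X0.00 Y0.00 Z0.72
G1 X10.50 Y0.00 E0.1580
G1 X10.50 Y11.00 E0.3235
G1 X0.00 Y11.00 E0.4816
G1 X0.00 Y0.00 E0.6471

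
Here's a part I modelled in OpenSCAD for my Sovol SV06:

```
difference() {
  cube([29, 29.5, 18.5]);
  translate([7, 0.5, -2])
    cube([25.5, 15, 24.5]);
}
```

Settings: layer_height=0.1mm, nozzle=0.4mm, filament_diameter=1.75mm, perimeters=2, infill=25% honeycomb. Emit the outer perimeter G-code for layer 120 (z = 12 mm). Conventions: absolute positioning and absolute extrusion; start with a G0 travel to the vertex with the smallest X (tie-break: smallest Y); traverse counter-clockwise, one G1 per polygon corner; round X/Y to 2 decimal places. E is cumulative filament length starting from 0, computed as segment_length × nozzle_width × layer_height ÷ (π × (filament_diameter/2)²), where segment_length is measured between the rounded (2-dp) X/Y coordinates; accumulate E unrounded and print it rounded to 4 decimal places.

G0 X0.00 Y0.00 Z12.00
G1 X29.00 Y0.00 E0.4823
G1 X29.00 Y0.50 E0.4906
G1 X7.00 Y0.50 E0.8564
G1 X7.00 Y15.50 E1.1059
G1 X29.00 Y15.50 E1.4718
G1 X29.00 Y29.50 E1.7046
G1 X0.00 Y29.50 E2.1869
G1 X0.00 Y0.00 E2.6774

At z = 12 mm: the cube (footprint 29×29.5) is included at this height; the cube at (7, 0.5) (footprint 25.5×15) is included at this height; Subtracting the remaining from the first: starting from the 29×29.5 cube, the 25.5×15 cube at (7, 0.5) partially overlaps it — only the 330.00 mm² overlap (of its 382.50 mm²) is removed, clipping the outline — 1 connected region. The outline is a single polygon with 8 vertices. Extrusion per mm of travel: 0.4 × 0.1 / (π × 0.875²) = 0.016630. Accumulating E over each segment gives final E = 2.6774.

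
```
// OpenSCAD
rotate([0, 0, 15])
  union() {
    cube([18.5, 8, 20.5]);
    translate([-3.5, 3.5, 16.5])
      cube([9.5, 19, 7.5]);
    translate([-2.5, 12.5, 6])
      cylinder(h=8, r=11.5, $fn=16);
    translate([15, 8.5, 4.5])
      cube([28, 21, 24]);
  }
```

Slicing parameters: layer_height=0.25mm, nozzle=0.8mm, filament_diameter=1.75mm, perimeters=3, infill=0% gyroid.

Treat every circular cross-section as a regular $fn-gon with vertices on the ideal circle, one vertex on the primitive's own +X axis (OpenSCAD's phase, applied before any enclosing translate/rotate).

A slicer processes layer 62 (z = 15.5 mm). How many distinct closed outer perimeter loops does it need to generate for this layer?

2

At z = 15.5 mm: the 18.5×8 cube contributes its full rectangle; the cube at (-3.5, 3.5) is not intersected at this z (z outside [16.5, 24]); the cylinder at (-2.5, 12.5) does not reach this height (z outside [6, 14]); the 28×21 cube at (15, 8.5) contributes its full rectangle; Combining (union): the 2 present regions are separate (no shared area or edge), so areas and boundary lengths simply add and each stays a separate island — 2 connected regions; (whole slice rotated 15° about Z — lengths, areas and connectivity unchanged). The result has 2 disconnected regions.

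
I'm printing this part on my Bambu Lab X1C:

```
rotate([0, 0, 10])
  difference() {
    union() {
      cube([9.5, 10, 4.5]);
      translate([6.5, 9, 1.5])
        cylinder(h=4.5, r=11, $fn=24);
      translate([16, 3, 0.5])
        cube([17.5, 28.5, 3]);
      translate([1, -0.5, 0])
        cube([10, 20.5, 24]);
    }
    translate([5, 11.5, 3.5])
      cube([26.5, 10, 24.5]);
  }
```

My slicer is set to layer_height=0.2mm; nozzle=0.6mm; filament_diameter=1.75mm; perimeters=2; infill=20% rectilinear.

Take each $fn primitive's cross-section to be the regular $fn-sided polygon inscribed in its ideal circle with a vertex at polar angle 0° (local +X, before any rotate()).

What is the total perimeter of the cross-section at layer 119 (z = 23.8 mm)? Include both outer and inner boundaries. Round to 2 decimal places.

At z = 23.8 mm: the cube is not intersected at this z (z outside [0, 4.5]); the cylinder at (6.5, 9) does not reach this height (z outside [1.5, 6]); the cube at (16, 3) is not intersected at this z (z outside [0.5, 3.5]); the 10×20.5 cube at (1, -0.5) contributes its full rectangle (perimeter 61.00 mm); Combining (union): only the 10×20.5 cube at (1, -0.5) is present, so the union is just that shape — boundary = 61.00 mm; the cube at (5, 11.5) is present — its section is the full 26.5×10 rectangle (perimeter 73.00 mm); Taking the first minus the rest: starting from that combined region, the 26.5×10 cube at (5, 11.5) partially overlaps it — only the 51.00 mm² overlap (of its 265.00 mm²) is removed, clipping the outline — boundary = 61.00 mm; (whole slice rotated 10° about Z — lengths, areas and connectivity unchanged). Overall, the cross-section is a single solid region. Total boundary length (outer) = 61.00 mm.

61.00 mm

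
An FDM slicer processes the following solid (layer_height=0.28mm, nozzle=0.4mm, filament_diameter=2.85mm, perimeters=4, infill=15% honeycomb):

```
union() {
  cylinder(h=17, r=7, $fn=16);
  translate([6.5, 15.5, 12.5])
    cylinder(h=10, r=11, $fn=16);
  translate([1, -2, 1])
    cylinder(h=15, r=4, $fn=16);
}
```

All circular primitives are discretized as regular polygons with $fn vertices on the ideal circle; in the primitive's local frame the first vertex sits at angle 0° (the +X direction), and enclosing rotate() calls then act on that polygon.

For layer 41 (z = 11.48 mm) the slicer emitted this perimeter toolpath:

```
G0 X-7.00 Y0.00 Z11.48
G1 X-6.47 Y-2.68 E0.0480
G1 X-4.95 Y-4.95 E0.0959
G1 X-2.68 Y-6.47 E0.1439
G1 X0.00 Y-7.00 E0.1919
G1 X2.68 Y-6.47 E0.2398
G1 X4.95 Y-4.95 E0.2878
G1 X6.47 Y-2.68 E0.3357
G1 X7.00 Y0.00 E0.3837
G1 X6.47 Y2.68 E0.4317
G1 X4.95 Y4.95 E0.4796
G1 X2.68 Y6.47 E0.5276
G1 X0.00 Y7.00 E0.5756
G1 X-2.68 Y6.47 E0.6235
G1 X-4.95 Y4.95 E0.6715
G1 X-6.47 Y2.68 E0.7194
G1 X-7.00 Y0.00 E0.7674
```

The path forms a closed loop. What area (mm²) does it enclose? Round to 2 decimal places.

Apply the shoelace formula to the sequence of (X, Y) vertices; enclosed area = 150.08 mm².

150.08 mm²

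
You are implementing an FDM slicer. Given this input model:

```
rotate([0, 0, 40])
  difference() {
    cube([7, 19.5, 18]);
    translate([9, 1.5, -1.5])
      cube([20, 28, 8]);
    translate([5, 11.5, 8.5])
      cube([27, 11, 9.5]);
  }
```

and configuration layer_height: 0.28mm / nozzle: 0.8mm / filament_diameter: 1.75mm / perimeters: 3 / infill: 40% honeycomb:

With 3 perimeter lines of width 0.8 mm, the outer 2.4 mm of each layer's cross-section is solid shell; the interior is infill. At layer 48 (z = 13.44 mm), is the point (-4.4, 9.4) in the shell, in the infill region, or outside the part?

infill

At z = 13.44 mm: the cube (footprint 7×19.5) is included at this height; the cube at (9, 1.5) is not intersected at this z (z outside [-1.5, 6.5]); the cube at (5, 11.5) (footprint 27×11) is included at this height; Taking the first minus the rest: starting from the 7×19.5 cube, the 27×11 cube at (5, 11.5) partially overlaps it — only the 16.00 mm² overlap (of its 297.00 mm²) is removed, clipping the outline — 1 connected region; (rotated 40° about Z; rotation is an isometry so areas/perimeters/island counts are preserved). Overall, the cross-section is a single solid region. Undo the 40° rotation: the query point maps to (2.672, 10.029) in the un-rotated model frame. The nearest boundary edge runs (0.00, 0.00)→(0.00, 19.50); distance from the point to it = 2.67 mm. The point is inside the cross-section and 2.67 mm from the nearest boundary — more than the 2.4 mm shell width (3 × 0.8), so it's in the infill interior.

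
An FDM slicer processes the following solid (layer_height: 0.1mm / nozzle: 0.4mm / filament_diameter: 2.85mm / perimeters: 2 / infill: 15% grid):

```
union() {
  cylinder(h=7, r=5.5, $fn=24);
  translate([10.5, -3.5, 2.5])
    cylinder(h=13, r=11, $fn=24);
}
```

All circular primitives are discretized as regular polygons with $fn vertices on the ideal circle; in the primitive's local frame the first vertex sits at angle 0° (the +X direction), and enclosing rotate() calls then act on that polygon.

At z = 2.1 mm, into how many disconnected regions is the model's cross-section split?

1

At z = 2.1 mm: the r=5.5 cylinder contributes a regular 24-gon of circumradius 5.5; the cylinder at (10.5, -3.5) does not reach this height (z outside [2.5, 15.5]); Merging all regions: only the r=5.5 cylinder is present, so the union is just that shape — 1 connected region. The result has 1 disconnected region.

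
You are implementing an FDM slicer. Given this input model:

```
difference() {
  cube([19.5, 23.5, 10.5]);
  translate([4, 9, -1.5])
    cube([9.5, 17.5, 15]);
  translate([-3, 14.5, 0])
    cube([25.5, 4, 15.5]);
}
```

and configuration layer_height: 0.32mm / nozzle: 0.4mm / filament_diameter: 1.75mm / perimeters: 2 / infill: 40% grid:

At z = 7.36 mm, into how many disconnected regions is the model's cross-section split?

3

At z = 7.36 mm: the cube (footprint 19.5×23.5) is included at this height; the 9.5×17.5 cube at (4, 9) contributes its full rectangle; the 25.5×4 cube at (-3, 14.5) contributes its full rectangle; Subtracting the remaining from the first: starting from the 19.5×23.5 cube, the 9.5×17.5 cube at (4, 9) partially overlaps it — only the 137.75 mm² overlap (of its 166.25 mm²) is removed, clipping the outline; the 25.5×4 cube at (-3, 14.5) partially overlaps it — only the 40.00 mm² overlap (of its 102.00 mm²) is removed, clipping the outline — 3 connected regions. The result has 3 disconnected regions.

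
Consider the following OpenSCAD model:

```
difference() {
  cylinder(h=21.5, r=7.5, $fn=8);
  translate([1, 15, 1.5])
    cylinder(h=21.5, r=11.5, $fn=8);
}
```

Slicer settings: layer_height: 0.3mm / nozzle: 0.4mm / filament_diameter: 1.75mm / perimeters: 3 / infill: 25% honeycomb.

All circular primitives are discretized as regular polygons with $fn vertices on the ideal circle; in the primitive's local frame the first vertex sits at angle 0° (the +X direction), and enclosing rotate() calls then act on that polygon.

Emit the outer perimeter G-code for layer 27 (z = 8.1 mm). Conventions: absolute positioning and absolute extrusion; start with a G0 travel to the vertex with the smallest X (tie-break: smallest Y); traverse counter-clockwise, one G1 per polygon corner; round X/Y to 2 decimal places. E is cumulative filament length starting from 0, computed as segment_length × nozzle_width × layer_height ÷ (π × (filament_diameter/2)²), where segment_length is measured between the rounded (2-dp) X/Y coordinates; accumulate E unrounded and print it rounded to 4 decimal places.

G0 X-7.50 Y0.00 Z8.10
G1 X-5.30 Y-5.30 E0.2863
G1 X0.00 Y-7.50 E0.5726
G1 X5.30 Y-5.30 E0.8589
G1 X7.50 Y0.00 E1.1452
G1 X5.31 Y5.29 E1.4308
G1 X1.00 Y3.50 E1.6636
G1 X-4.33 Y5.71 E1.9515
G1 X-5.30 Y5.30 E2.0041
G1 X-7.50 Y0.00 E2.2903

At z = 8.1 mm: the cylinder: section is a regular 8-gon, circumradius r=7.5; the cylinder at (1, 15): section is a regular 8-gon, circumradius r=11.5; After the difference (first − rest): starting from the r=7.5 cylinder, the r=11.5 cylinder at (1, 15) partially overlaps it — only the 19.11 mm² overlap (of its 374.06 mm²) is removed, clipping the outline — 1 connected region. The outline is a single polygon with 9 vertices. Extrusion per mm of travel: 0.4 × 0.3 / (π × 0.875²) = 0.049890. Accumulating E over each segment gives final E = 2.2903.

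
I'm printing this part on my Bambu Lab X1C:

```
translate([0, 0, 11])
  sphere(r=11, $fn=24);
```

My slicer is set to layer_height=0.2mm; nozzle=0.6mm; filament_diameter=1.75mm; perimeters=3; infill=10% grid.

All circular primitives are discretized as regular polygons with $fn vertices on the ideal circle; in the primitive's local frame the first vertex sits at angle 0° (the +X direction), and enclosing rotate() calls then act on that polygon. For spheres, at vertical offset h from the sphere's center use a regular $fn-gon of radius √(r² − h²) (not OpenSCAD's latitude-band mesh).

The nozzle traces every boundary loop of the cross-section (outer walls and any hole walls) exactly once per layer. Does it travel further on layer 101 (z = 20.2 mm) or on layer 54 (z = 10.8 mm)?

Layer 101 (z = 20.2): the sphere: section is a regular 24-gon, circumradius = √(r²−h²) = √(11²−9.2²) = 6.030 (perimeter = 2·24·6.030·sin(180°/24) = 37.78 mm). So its perimeter = 37.78 mm. Layer 54 (z = 10.8): the r=11 sphere slices to a regular 24-gon of circumradius 10.998 (√(r²−h²) with h=0.2 from center) (perimeter = 2·24·10.998·sin(180°/24) = 68.91 mm). So its perimeter = 68.91 mm. Layer 54 is larger (68.91 vs 37.78 mm).

layer 54 (z = 10.8 mm)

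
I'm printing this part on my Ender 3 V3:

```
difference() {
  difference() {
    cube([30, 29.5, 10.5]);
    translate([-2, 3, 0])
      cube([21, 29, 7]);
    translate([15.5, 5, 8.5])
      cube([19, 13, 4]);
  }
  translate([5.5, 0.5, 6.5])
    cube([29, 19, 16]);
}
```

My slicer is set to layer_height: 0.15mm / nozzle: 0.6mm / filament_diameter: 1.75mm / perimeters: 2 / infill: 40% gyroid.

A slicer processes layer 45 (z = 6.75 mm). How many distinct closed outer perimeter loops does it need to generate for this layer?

At z = 6.75 mm: the cube is present — its section is the full 30×29.5 rectangle; the 21×29 cube at (-2, 3) contributes its full rectangle; the cube at (15.5, 5) is not intersected at this z (z outside [8.5, 12.5]); Subtracting the remaining from the first: starting from the 30×29.5 cube, the 21×29 cube at (-2, 3) partially overlaps it — only the 503.50 mm² overlap (of its 609.00 mm²) is removed, clipping the outline — 1 connected region; the 29×19 cube at (5.5, 0.5) contributes its full rectangle; After the difference (first − rest): starting from the result so far, the 29×19 cube at (5.5, 0.5) partially overlaps it — only the 242.75 mm² overlap (of its 551.00 mm²) is removed, clipping the outline — 2 connected regions. The result has 2 disconnected regions.

2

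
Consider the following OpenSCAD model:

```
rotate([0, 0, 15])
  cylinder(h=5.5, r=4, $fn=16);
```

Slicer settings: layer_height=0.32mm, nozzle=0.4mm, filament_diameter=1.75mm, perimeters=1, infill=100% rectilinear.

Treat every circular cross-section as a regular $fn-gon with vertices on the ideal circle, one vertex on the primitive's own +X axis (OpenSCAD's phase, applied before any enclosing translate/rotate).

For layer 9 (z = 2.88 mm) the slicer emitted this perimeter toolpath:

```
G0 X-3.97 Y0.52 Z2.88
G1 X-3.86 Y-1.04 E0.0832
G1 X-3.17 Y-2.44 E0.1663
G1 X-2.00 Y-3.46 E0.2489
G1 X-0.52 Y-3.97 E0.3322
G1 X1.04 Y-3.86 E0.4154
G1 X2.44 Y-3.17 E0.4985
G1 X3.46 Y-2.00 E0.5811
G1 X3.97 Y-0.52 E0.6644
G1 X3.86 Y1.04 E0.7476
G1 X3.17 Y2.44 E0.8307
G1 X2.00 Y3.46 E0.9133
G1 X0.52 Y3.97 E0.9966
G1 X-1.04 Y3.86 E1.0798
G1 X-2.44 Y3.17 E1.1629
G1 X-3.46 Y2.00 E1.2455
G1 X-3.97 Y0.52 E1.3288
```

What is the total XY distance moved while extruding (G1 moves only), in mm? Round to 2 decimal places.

Sum the Euclidean lengths of each G1 segment: total = 24.97 mm.

24.97 mm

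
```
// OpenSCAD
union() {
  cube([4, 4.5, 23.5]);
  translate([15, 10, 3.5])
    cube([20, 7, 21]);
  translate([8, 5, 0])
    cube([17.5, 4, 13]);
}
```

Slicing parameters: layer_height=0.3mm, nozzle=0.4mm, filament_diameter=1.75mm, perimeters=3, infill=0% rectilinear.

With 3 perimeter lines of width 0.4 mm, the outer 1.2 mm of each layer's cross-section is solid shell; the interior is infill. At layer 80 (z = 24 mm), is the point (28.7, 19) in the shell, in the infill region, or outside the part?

outside

At z = 24 mm: the cube does not reach this height (z outside [0, 23.5]); the cube at (15, 10) (footprint 20×7) is included at this height; the cube at (8, 5) is not intersected at this z (z outside [0, 13]); Merging all regions: only the 20×7 cube at (15, 10) is present, so the union is just that shape — 1 connected region. Overall, the cross-section is a single solid region. The nearest boundary edge runs (35.00, 17.00)→(15.00, 17.00); distance from the point to it = 2.00 mm. The point is not inside any of the regions above, so it lies outside the cross-section (2.00 mm from the nearest boundary).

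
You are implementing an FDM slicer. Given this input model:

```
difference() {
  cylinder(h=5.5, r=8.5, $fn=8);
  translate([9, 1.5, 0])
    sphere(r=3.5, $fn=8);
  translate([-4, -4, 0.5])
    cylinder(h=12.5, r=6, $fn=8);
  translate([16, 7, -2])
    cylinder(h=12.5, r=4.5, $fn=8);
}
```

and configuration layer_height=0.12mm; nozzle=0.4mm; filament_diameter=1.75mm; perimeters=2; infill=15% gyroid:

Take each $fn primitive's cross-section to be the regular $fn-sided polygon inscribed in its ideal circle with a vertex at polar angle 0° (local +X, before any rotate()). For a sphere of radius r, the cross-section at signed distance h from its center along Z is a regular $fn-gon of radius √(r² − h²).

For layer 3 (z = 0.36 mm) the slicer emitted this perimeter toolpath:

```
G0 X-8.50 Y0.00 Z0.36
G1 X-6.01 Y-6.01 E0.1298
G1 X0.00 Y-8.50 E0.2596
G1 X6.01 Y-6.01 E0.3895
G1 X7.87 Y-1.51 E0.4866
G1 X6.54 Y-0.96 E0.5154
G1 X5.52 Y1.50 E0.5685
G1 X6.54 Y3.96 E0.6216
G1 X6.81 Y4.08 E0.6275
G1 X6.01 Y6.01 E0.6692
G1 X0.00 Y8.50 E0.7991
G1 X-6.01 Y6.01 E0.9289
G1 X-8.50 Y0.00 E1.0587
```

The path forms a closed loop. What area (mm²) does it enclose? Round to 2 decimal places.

Apply the shoelace formula to the sequence of (X, Y) vertices; enclosed area = 195.17 mm².

195.17 mm²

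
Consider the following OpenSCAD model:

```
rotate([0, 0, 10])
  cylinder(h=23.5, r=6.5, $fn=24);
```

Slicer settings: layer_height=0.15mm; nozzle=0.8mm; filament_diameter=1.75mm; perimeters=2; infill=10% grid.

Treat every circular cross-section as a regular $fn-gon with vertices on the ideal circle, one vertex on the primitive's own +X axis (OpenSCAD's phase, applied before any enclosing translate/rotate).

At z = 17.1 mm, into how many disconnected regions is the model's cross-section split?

At z = 17.1 mm: the r=6.5 cylinder contributes a regular 24-gon of circumradius 6.5; (rotated 10° about Z; rotation is an isometry so areas/perimeters/island counts are preserved). The result has 1 disconnected region.

1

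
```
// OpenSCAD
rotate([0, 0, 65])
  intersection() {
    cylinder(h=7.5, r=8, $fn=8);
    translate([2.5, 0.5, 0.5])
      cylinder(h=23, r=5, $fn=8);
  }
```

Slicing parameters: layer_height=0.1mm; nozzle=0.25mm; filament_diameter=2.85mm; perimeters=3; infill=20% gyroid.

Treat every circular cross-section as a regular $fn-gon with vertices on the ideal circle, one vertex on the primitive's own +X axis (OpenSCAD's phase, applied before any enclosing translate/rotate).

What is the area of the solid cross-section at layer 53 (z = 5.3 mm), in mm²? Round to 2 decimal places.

At z = 5.3 mm: the r=8 cylinder contributes a regular 8-gon of circumradius 8 (area = (8/2)·8.000²·sin(360°/8) = 181.02 mm²); the cylinder at (2.5, 0.5): section is a regular 8-gon, circumradius r=5 (area = (8/2)·5.000²·sin(360°/8) = 70.71 mm²); Taking the intersection: the r=5 cylinder at (2.5, 0.5) lies inside the r=8 cylinder, so the common part is the r=5 cylinder at (2.5, 0.5) itself — area = 70.71 mm²; (whole slice rotated 65° about Z — lengths, areas and connectivity unchanged). Overall, the cross-section is a single solid region. Net area = 70.71 mm².

70.71 mm²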